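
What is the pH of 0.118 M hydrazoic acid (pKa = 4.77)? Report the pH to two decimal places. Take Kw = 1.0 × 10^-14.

HN3 ⇌ N3- + H+
Ka = 10^(−4.77) = 1.70 × 10^-5
From the ICE table, Ka = [H+]²/(0.118 − [H+]) = 1.70 × 10^-5.
Since Ka ≪ C₀, [H+] ≈ √(Ka·C₀) = 1.42 × 10^-3 M.
Check: 1.2% ionized — well under 5%, approximation valid.
pH = −log(1.42 × 10^-3) = 2.85

pH = 2.85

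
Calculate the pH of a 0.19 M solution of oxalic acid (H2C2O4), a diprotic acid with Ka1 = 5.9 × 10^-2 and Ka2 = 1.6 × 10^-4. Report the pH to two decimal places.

pH = 1.09

Ka1 ≫ Ka2, so treat the first dissociation as the only significant source of H+.
Ka1 = x²/(0.19 − x) = 5.9 × 10^-2
Solving the quadratic: x = (−Ka1 + √(Ka1² + 4·Ka1·C₀))/2 = 8.04 × 10^-2 M
pH = −log(8.04 × 10^-2) = 1.09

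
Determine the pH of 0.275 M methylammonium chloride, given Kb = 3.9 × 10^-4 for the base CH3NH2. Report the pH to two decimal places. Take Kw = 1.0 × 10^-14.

pH = 5.58

CH3NH3+ is the conjugate acid of the weak base CH3NH2.
Ka = Kw/Kb = 1.0×10^-14 / 3.9 × 10^-4 = 2.56 × 10^-11
Ka = x²/(0.275 − x) = 2.56 × 10^-11
Neglecting x in the denominator: x = √(2.56 × 10^-11 × 0.275) = 2.65 × 10^-6 M
(x/C₀ = 0.00096% < 5%, so the approximation holds.)
pH = −log[H+] = −log(2.65 × 10^-6) = 5.58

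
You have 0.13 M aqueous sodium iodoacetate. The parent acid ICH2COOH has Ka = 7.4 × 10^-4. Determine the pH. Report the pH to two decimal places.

pH = 8.12

ICH2COO- is the conjugate base of the weak acid ICH2COOH.
Kb = Kw/Ka = 1.0×10^-14 / 7.4 × 10^-4 = 1.35 × 10^-11
Kb = [OH-]²/(0.13 − [OH-]) = 1.35 × 10^-11
Since Kb ≪ C₀, [OH-] ≈ √(Kb·C₀) = 1.32 × 10^-6 M.
pOH = −log(1.32 × 10^-6) = 5.88; pH = 14.00 − 5.88 = 8.12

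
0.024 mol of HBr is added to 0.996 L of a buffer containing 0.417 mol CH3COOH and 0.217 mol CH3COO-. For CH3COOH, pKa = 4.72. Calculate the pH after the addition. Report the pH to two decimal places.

Added H+ converts CH3COO- to CH3COOH: CH3COOH → 0.441 mol, CH3COO- → 0.193 mol.
Henderson–Hasselbalch with mole ratio 0.193/0.441: pH = 4.72 + (-0.359)

pH = 4.36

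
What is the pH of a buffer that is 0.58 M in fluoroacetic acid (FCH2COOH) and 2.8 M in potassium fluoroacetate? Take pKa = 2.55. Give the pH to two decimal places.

pH = 3.23

Henderson–Hasselbalch: pH = pKa + log([FCH2COO-]/[FCH2COOH]) = 2.55 + log(2.8/0.58)
pH = 2.55 + (+0.684) = 3.23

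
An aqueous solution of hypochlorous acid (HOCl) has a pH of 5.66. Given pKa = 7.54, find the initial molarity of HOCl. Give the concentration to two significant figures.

C₀ = 1.7 × 10^-4 M

[H+] = 10^(-5.66) = 2.19 × 10^-6 M = x
Ka = 10^(−7.54) = 2.88 × 10^-8
Ka = x²/(C₀ − x) ⇒ C₀ = x + x²/Ka
C₀ = 2.19 × 10^-6 + (2.19 × 10^-6)²/(2.88 × 10^-8) = 1.69 × 10^-4 M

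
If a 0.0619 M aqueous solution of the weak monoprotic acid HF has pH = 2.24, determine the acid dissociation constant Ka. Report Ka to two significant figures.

Ka = 5.9 × 10^-4

[H+] = 10^(-2.24) = 5.75 × 10^-3 M
At equilibrium [HA] = 0.0619 − 5.75 × 10^-3 = 5.61 × 10^-2 M
Ka = [H+][A-]/[HA] = (5.75 × 10^-3)² / 5.61 × 10^-2 = 5.9 × 10^-4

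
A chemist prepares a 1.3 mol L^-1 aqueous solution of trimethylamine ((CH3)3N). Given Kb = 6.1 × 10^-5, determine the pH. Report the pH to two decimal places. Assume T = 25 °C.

pH = 11.95

(CH3)3N + H2O ⇌ (CH3)3NH+ + OH-
Let x = [OH-] at equilibrium. Kb = x²/(1.3 − x).
Neglecting x in the denominator: x = √(6.1 × 10^-5 × 1.3) = 8.91 × 10^-3 M
pOH = 2.05, so pH = 14.00 − pOH = 11.95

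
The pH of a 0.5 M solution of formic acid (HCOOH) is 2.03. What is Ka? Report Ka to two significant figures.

[H+] = 10^(-2.03) = 9.33 × 10^-3 M
At equilibrium [HA] = 0.5 − 9.33 × 10^-3 = 4.91 × 10^-1 M
Ka = [H+][A-]/[HA] = (9.33 × 10^-3)² / 4.91 × 10^-1 = 1.8 × 10^-4

Ka = 1.8 × 10^-4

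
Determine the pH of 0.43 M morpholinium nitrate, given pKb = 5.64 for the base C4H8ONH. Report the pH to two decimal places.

pH = 4.36

C4H8ONH2+ is the conjugate acid of the weak base C4H8ONH.
Kb = 10^(−5.64) = 2.29 × 10^-6
Ka = Kw/Kb = 1.0×10^-14 / 2.29 × 10^-6 = 4.37 × 10^-9
Ka = [H+]²/(0.43 − [H+]) = 4.37 × 10^-9
Neglecting [H+] in the denominator: [H+] = √(4.37 × 10^-9 × 0.43) = 4.33 × 10^-5 M
Check: 0.01% ionized — well under 5%, approximation valid.
pH = −log(4.33 × 10^-5) = 4.36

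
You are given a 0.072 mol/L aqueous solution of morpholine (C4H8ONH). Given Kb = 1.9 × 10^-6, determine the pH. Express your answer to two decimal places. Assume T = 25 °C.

C4H8ONH + H2O ⇌ C4H8ONH2+ + OH-
Kb = x²/(0.072 − x) = 1.9 × 10^-6
Since Kb ≪ C₀, x ≈ √(Kb·C₀) = 3.70 × 10^-4 M.
(x/C₀ = 0.51% < 5%, so the approximation holds.)
pOH = 3.43, so pH = 14.00 − pOH = 10.57

pH = 10.57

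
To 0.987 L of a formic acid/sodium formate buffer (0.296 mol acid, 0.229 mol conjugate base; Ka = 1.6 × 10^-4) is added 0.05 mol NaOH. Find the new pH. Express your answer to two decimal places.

pH = 3.85

After neutralization: n(HCOOH) = 0.246 mol, n(HCOO-) = 0.279 mol.
pKa = −log(1.6 × 10^-4) = 3.796
pH = pKa + log([A⁻]/[HA]) = 3.796 + log(0.279/0.246) = 3.796 +0.055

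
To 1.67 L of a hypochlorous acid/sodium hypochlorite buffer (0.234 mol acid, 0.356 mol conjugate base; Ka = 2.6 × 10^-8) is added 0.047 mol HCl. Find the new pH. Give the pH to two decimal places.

pH = 7.63

Added H+ converts OCl- to HOCl: HOCl → 0.281 mol, OCl- → 0.309 mol.
pKa = −log(2.6 × 10^-8) = 7.585
Henderson–Hasselbalch with mole ratio 0.309/0.281: pH = 7.585 + (+0.041)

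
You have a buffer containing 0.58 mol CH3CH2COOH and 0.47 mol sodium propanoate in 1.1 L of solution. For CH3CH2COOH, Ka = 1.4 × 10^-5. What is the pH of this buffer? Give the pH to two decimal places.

pH = 4.76

pKa = −log(1.4 × 10^-5) = 4.854
pH = pKa + log([A⁻]/[HA]) = 4.854 + log(0.47/0.58)
pH = 4.854 + (-0.091) = 4.76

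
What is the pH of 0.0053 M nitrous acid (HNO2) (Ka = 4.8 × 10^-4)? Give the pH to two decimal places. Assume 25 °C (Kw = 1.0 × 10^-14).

HNO2 ⇌ NO2- + H+
Ka = [H+]²/(0.0053 − [H+]) = 4.8 × 10^-4
The 5% rule fails; solving [H+]² + Ka·[H+] − Ka·C₀ = 0 exactly:
[H+] = (−Ka + √(Ka² + 4·Ka·C₀))/2 = 1.37 × 10^-3 M
pH = −log(1.37 × 10^-3) = 2.86

pH = 2.86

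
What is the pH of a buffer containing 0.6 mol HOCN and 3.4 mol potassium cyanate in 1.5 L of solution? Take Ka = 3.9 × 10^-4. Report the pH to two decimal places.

pKa = −log(3.9 × 10^-4) = 3.409
pH = pKa + log([A⁻]/[HA]) = 3.409 + log(3.4/0.6)
pH = 3.409 + (+0.753) = 4.16

pH = 4.16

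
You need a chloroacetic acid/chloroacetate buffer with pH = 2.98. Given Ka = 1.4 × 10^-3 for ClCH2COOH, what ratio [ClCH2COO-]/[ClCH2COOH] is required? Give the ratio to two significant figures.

ratio = 1.3

pKa = -log(1.4 × 10^-3) = 2.854
pH = pKa + log(r) ⇒ log(r) = 2.98 − 2.854 = +0.126
r = [ClCH2COO-]/[ClCH2COOH] = 10^(+0.126) = 1.34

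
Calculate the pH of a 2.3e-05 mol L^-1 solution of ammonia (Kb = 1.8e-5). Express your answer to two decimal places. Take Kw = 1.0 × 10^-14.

pH = 9.12

NH3 + H2O ⇌ NH4+ + OH-
Let x = [OH-] at equilibrium. Kb = x²/(2.3e-05 − x).
Here C₀/Kb ≈ 1.28, so the small-x approximation fails. Use the quadratic:
x = (−Kb + √(Kb² + 4·Kb·C₀))/2 = 1.32 × 10^-5 M
pOH = −log(1.32 × 10^-5) = 4.88; pH = 14.00 − 4.88 = 9.12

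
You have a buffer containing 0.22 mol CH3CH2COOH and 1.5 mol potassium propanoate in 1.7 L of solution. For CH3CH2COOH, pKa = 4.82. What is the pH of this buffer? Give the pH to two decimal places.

pH = pKa + log([A⁻]/[HA]) = 4.82 + log(1.5/0.22)
pH = 4.82 + (+0.834) = 5.65

pH = 5.65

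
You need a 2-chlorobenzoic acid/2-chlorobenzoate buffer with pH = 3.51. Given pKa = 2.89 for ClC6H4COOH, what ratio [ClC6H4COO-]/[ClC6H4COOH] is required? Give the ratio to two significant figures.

ratio = 4.2

pH = pKa + log(r) ⇒ log(r) = 3.51 − 2.89 = +0.62
r = [ClC6H4COO-]/[ClC6H4COOH] = 10^(+0.62) = 4.17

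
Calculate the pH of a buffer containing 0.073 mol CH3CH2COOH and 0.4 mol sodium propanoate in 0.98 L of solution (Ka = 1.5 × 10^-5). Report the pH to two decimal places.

pKa = −log(1.5 × 10^-5) = 4.824
Using pH = pKa + log([base]/[acid]) with [base]/[acid] = 0.4/0.073:
pH = 4.824 + (+0.739) = 5.56

pH = 5.56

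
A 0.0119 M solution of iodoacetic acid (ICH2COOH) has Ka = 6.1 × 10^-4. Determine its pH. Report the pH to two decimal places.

pH = 2.62

ICH2COOH ⇌ ICH2COO- + H+
Ka = [H+]²/(0.0119 − [H+]) = 6.1 × 10^-4
Here C₀/Ka ≈ 19.5, so the small-[H+] approximation fails. Use the quadratic:
[H+] = [−0.00061 + √(0.00061² + 2.9e-05)]/2 = 2.41 × 10^-3 M
pH = −log[H+] = −log(2.41 × 10^-3) = 2.62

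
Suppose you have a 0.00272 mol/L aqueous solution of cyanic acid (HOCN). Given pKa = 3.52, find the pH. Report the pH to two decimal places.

HOCN ⇌ OCN- + H+
Ka = 10^(−3.52) = 3.02 × 10^-4
Ka = [H+]²/(0.00272 − [H+]) = 3.02 × 10^-4
[H+] is not negligible relative to C₀; solve [H+]² + 0.000302·[H+] − 8.21e-07 = 0.
[H+] = [−0.000302 + √(0.000302² + 3.29e-06)]/2 = 7.68 × 10^-4 M
pH = −log[H+] = −log(7.68 × 10^-4) = 3.11

pH = 3.11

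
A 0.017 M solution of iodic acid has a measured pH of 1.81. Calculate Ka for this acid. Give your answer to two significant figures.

[H+] = 10^(-1.81) = 1.55 × 10^-2 M
At equilibrium [HA] = 0.017 − 1.55 × 10^-2 = 1.50 × 10^-3 M
Ka = [H+][A-]/[HA] = (1.55 × 10^-2)² / 1.50 × 10^-3 = 1.6 × 10^-1

Ka = 1.6 × 10^-1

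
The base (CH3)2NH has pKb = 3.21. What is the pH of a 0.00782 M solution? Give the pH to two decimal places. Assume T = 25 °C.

pH = 11.28

(CH3)2NH + H2O ⇌ (CH3)2NH2+ + OH-
Kb = 10^(−3.21) = 6.17 × 10^-4
Let x = [OH-] at equilibrium. Kb = x²/(0.00782 − x).
The 5% rule fails; solving x² + Kb·x − Kb·C₀ = 0 exactly:
x = (−Kb + √(Kb² + 4·Kb·C₀))/2 = 1.91 × 10^-3 M
pOH = −log(1.91 × 10^-3) = 2.72; pH = 14.00 − 2.72 = 11.28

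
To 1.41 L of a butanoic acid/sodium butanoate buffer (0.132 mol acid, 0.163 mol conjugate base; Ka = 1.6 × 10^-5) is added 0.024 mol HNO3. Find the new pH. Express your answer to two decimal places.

Added H+ converts CH3(CH2)2COO- to CH3(CH2)2COOH: CH3(CH2)2COOH → 0.156 mol, CH3(CH2)2COO- → 0.139 mol.
pKa = −log(1.6 × 10^-5) = 4.796
pH = pKa + log(n_CH3(CH2)2COO-/n_CH3(CH2)2COOH) = 4.796 + log(0.139/0.156) = 4.796 + (-0.050)

pH = 4.75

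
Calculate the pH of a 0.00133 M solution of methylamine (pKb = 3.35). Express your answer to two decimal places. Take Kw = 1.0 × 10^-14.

CH3NH2 + H2O ⇌ CH3NH3+ + OH-
Kb = 10^(−3.35) = 4.47 × 10^-4
From the ICE table, Kb = [OH-]²/(0.00133 − [OH-]) = 4.47 × 10^-4.
[OH-] is not negligible relative to C₀; solve [OH-]² + 0.000447·[OH-] − 5.95e-07 = 0.
[OH-] = [−0.000447 + √(0.000447² + 2.38e-06)]/2 = 5.79 × 10^-4 M
pOH = −log(5.79 × 10^-4) = 3.24; pH = 14.00 − 3.24 = 10.76

pH = 10.76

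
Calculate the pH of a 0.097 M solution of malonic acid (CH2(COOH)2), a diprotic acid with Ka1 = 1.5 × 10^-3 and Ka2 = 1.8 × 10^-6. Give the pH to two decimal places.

Ka1 ≫ Ka2, so treat the first dissociation as the only significant source of H+.
Ka1 = x²/(0.097 − x) = 1.5 × 10^-3
Solving the quadratic: x = (−Ka1 + √(Ka1² + 4·Ka1·C₀))/2 = 1.13 × 10^-2 M
pH = −log(1.13 × 10^-2) = 1.95

pH = 1.95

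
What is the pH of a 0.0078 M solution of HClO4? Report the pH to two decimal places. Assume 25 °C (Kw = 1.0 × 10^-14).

HClO4 is a strong acid and dissociates completely, so [H+] = 0.0078 M.
pH = -log(0.0078) = 2.11

pH = 2.11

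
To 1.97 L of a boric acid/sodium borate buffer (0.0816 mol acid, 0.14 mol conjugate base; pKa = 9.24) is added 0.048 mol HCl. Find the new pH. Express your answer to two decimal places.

pH = 9.09

Added H+ converts B(OH)4- to B(OH)3: B(OH)3 → 0.13 mol, B(OH)4- → 0.092 mol.
pH = pKa + log(n_B(OH)4-/n_B(OH)3) = 9.24 + log(0.092/0.13) = 9.24 + (-0.150)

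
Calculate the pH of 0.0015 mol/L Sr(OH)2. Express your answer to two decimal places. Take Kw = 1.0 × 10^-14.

pH = 11.48

Sr(OH)2 is a strong base (each formula unit releases 2 OH-); [OH-] = 0.003 M.
pOH = -log(0.003) = 2.52
pH = 14.00 - 2.52 = 11.48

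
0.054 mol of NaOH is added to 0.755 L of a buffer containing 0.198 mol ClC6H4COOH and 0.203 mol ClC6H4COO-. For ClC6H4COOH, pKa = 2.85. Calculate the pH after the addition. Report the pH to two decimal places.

OH- converts ClC6H4COOH to ClC6H4COO-: ClC6H4COOH → 0.144 mol, ClC6H4COO- → 0.257 mol.
pH = pKa + log(n_ClC6H4COO-/n_ClC6H4COOH) = 2.85 + log(0.257/0.144) = 2.85 + (+0.252)

pH = 3.10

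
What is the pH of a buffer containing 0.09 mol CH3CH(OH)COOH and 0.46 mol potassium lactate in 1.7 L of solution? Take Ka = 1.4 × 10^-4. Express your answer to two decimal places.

pH = 4.56

pKa = −log(1.4 × 10^-4) = 3.854
pH = pKa + log([A⁻]/[HA]) = 3.854 + log(0.46/0.09)
pH = 3.854 + (+0.709) = 4.56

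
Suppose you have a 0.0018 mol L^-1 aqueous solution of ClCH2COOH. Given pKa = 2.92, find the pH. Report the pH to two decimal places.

ClCH2COOH ⇌ ClCH2COO- + H+
Ka = 10^(−2.92) = 1.20 × 10^-3
Ka = [H+]²/(0.0018 − [H+]) = 1.20 × 10^-3
The 5% rule fails; solving [H+]² + Ka·[H+] − Ka·C₀ = 0 exactly:
[H+] = [−0.0012 + √(0.0012² + 8.64e-06)]/2 = 9.87 × 10^-4 M
pH = −log[H+] = −log(9.87 × 10^-4) = 3.01

pH = 3.01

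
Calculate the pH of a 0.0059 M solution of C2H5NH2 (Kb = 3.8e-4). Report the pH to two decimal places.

pH = 11.12

C2H5NH2 + H2O ⇌ C2H5NH3+ + OH-
From the ICE table, Kb = [OH-]²/(0.0059 − [OH-]) = 3.8 × 10^-4.
[OH-] is not negligible relative to C₀; solve [OH-]² + 0.00038·[OH-] − 2.24e-06 = 0.
[OH-] = (−Kb + √(Kb² + 4·Kb·C₀))/2 = 1.32 × 10^-3 M
pOH = −log(1.32 × 10^-3) = 2.88; pH = 14.00 − 2.88 = 11.12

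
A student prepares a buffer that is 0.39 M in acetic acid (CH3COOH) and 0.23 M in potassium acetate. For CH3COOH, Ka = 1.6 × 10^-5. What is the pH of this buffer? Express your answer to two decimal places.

pKa = −log(1.6 × 10^-5) = 4.796
Henderson–Hasselbalch: pH = pKa + log([CH3COO-]/[CH3COOH]) = 4.796 + log(0.23/0.39)
pH = 4.796 + (-0.229) = 4.57

pH = 4.57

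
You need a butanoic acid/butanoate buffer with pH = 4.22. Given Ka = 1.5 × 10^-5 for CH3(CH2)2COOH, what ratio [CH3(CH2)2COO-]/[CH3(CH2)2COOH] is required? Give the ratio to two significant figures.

ratio = 0.25

pKa = -log(1.5 × 10^-5) = 4.824
pH = pKa + log(r) ⇒ log(r) = 4.22 − 4.824 = -0.604
r = [CH3(CH2)2COO-]/[CH3(CH2)2COOH] = 10^(-0.604) = 0.249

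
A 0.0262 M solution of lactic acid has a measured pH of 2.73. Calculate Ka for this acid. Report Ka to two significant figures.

[H+] = 10^(-2.73) = 1.86 × 10^-3 M
At equilibrium [HA] = 0.0262 − 1.86 × 10^-3 = 2.43 × 10^-2 M
Ka = [H+][A-]/[HA] = (1.86 × 10^-3)² / 2.43 × 10^-2 = 1.4 × 10^-4

Ka = 1.4 × 10^-4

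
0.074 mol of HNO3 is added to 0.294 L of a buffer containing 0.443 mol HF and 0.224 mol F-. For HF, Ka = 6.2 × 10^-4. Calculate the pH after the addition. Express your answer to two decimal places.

pH = 2.67

Added H+ converts F- to HF: HF → 0.517 mol, F- → 0.15 mol.
pKa = −log(6.2 × 10^-4) = 3.208
Henderson–Hasselbalch with mole ratio 0.15/0.517: pH = 3.208 + (-0.537)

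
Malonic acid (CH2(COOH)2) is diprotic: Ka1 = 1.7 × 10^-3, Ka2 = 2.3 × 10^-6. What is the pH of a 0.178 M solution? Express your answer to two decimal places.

pH = 1.78

Since Ka1 ≫ Ka2, the first ionization dominates [H+].
Ka1 = x²/(0.178 − x) = 1.7 × 10^-3
Solving the quadratic: x = (−Ka1 + √(Ka1² + 4·Ka1·C₀))/2 = 1.66 × 10^-2 M
pH = −log(1.66 × 10^-2) = 1.78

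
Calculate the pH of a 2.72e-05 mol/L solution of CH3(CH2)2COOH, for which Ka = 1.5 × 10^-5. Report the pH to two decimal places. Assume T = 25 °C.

CH3(CH2)2COOH ⇌ CH3(CH2)2COO- + H+
From the ICE table, Ka = [H+]²/(2.72e-05 − [H+]) = 1.5 × 10^-5.
[H+] is not negligible relative to C₀; solve [H+]² + 1.5e-05·[H+] − 4.08e-10 = 0.
[H+] = (−Ka + √(Ka² + 4·Ka·C₀))/2 = 1.40 × 10^-5 M
pH = −log(1.40 × 10^-5) = 4.85

pH = 4.85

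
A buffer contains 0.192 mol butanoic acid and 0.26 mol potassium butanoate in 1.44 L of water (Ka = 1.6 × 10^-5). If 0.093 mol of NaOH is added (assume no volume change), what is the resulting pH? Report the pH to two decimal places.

pH = 5.35

After neutralization: n(CH3(CH2)2COOH) = 0.099 mol, n(CH3(CH2)2COO-) = 0.353 mol.
pKa = −log(1.6 × 10^-5) = 4.796
pH = pKa + log([A⁻]/[HA]) = 4.796 + log(0.353/0.099) = 4.796 +0.552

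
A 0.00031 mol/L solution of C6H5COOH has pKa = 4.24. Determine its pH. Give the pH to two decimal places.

C6H5COOH ⇌ C6H5COO- + H+
Ka = 10^(−4.24) = 5.75 × 10^-5
Ka = [H+]²/(0.00031 − [H+]) = 5.75 × 10^-5
Here C₀/Ka ≈ 5.39, so the small-[H+] approximation fails. Use the quadratic:
[H+] = [−5.75e-05 + √(5.75e-05² + 7.13e-08)]/2 = 1.08 × 10^-4 M
pH = −log(1.08 × 10^-4) = 3.97

pH = 3.97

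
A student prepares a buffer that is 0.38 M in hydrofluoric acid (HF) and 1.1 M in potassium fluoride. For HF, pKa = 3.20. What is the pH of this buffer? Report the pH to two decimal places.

pH = pKa + log([A⁻]/[HA]) = 3.20 + log(1.1/0.38)
pH = 3.20 + (+0.462) = 3.66

pH = 3.66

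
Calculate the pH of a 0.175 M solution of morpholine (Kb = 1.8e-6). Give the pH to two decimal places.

pH = 10.75

C4H8ONH + H2O ⇌ C4H8ONH2+ + OH-
From the ICE table, Kb = [OH-]²/(0.175 − [OH-]) = 1.8 × 10^-6.
Assume [OH-] ≪ 0.175: [OH-] ≈ √(1.8 × 10^-6 × 0.175) = 5.61 × 10^-4 M
([OH-]/C₀ = 0.32% < 5%, so the approximation holds.)
pOH = −log(5.61 × 10^-4) = 3.25; pH = 14.00 − 3.25 = 10.75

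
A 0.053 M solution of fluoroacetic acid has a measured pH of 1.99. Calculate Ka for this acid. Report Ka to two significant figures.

[H+] = 10^(-1.99) = 1.02 × 10^-2 M
At equilibrium [HA] = 0.053 − 1.02 × 10^-2 = 4.28 × 10^-2 M
Ka = [H+][A-]/[HA] = (1.02 × 10^-2)² / 4.28 × 10^-2 = 2.4 × 10^-3

Ka = 2.4 × 10^-3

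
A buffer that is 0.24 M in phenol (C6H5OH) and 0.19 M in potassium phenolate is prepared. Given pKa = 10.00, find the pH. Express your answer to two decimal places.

pH = 9.90

Henderson–Hasselbalch: pH = pKa + log([C6H5O-]/[C6H5OH]) = 10.00 + log(0.19/0.24)
pH = 10.00 + (-0.101) = 9.90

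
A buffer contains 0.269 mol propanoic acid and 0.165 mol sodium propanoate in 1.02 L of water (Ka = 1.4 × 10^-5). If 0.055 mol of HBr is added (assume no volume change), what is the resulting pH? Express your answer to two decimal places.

After neutralization: n(CH3CH2COOH) = 0.324 mol, n(CH3CH2COO-) = 0.11 mol.
pKa = −log(1.4 × 10^-5) = 4.854
Henderson–Hasselbalch with mole ratio 0.11/0.324: pH = 4.854 + (-0.469)

pH = 4.38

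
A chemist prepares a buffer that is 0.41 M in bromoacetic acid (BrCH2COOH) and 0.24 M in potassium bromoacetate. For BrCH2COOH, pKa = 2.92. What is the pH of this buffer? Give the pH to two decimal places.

Henderson–Hasselbalch: pH = pKa + log([BrCH2COO-]/[BrCH2COOH]) = 2.92 + log(0.24/0.41)
pH = 2.92 + (-0.233) = 2.69

pH = 2.69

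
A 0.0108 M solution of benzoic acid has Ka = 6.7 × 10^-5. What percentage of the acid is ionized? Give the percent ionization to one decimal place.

7.6%

C6H5COOH ⇌ C6H5COO- + H+; let x = [H+] at equilibrium.
Solve x² + 6.7e-05x − 7.24e-07 = 0 → x = 8.18 × 10^-4 M
% ionization = x/C₀ × 100% = 8.18 × 10^-4/0.0108 × 100% = 7.6%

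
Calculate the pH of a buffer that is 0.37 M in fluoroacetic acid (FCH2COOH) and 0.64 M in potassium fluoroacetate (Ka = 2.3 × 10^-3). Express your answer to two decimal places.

pH = 2.88

pKa = −log(2.3 × 10^-3) = 2.638
pH = pKa + log([A⁻]/[HA]) = 2.638 + log(0.64/0.37)
pH = 2.638 + (+0.238) = 2.88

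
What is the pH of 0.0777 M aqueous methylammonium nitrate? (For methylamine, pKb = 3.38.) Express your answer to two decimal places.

CH3NH3+ is the conjugate acid of the weak base CH3NH2.
Kb = 10^(−3.38) = 4.17 × 10^-4
Ka = Kw/Kb = 1.0×10^-14 / 4.17 × 10^-4 = 2.40 × 10^-11
Ka = [H+]²/(0.0777 − [H+]) = 2.40 × 10^-11
Neglecting [H+] in the denominator: [H+] = √(2.40 × 10^-11 × 0.0777) = 1.37 × 10^-6 M
Check: 0.0018% ionized — well under 5%, approximation valid.
pH = −log(1.37 × 10^-6) = 5.86

pH = 5.86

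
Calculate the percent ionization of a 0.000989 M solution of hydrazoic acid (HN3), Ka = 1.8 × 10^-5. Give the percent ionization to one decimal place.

HN3 ⇌ N3- + H+; let x = [H+] at equilibrium.
Ka = x²/(C₀ − x); solving the quadratic gives x = 1.25 × 10^-4 M.
% ionization = x/C₀ × 100% = 1.25 × 10^-4/0.000989 × 100% = 12.6%

12.6%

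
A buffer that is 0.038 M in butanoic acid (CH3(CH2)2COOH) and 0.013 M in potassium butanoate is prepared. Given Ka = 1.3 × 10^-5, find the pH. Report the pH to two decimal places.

pH = 4.42

pKa = −log(1.3 × 10^-5) = 4.886
pH = pKa + log([A⁻]/[HA]) = 4.886 + log(0.013/0.038)
pH = 4.886 + (-0.466) = 4.42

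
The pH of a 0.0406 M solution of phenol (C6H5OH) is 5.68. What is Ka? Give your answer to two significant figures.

Ka = 1.1 × 10^-10

[H+] = 10^(-5.68) = 2.09 × 10^-6 M
At equilibrium [HA] = 0.0406 − 2.09 × 10^-6 = 4.06 × 10^-2 M
Ka = [H+][A-]/[HA] = (2.09 × 10^-6)² / 4.06 × 10^-2 = 1.1 × 10^-10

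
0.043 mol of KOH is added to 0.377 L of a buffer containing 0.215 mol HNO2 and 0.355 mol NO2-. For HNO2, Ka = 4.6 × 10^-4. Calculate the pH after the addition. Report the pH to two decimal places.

After neutralization: n(HNO2) = 0.172 mol, n(NO2-) = 0.398 mol.
pKa = −log(4.6 × 10^-4) = 3.337
pH = pKa + log(n_NO2-/n_HNO2) = 3.337 + log(0.398/0.172) = 3.337 + (+0.364)

pH = 3.70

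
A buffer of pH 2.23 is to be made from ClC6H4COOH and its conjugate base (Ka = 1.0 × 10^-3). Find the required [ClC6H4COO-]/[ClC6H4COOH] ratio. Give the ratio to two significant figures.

ratio = 0.17

pKa = -log(1.0 × 10^-3) = 3.000
pH = pKa + log(r) ⇒ log(r) = 2.23 − 3.000 = -0.770
r = [ClC6H4COO-]/[ClC6H4COOH] = 10^(-0.770) = 0.17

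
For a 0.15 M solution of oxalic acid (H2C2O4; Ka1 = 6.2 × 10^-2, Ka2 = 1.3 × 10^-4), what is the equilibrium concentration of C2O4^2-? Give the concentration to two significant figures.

First ionization gives [H+] ≈ [HC2O4-] = 7.03 × 10^-2 M.
Second step: Ka2 = [H+][C2O4^2-]/[HC2O4-] ≈ [C2O4^2-] (since [H+] ≈ [HC2O4-]).
So [C2O4^2-] ≈ Ka2.

1.3 × 10^-4 M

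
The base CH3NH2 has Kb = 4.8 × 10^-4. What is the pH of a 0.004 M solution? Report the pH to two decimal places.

pH = 11.07

CH3NH2 + H2O ⇌ CH3NH3+ + OH-
Kb = [OH-]²/(0.004 − [OH-]) = 4.8 × 10^-4
Here C₀/Kb ≈ 8.33, so the small-[OH-] approximation fails. Use the quadratic:
[OH-] = (−Kb + √(Kb² + 4·Kb·C₀))/2 = 1.17 × 10^-3 M
pOH = −log(1.17 × 10^-3) = 2.93; pH = 14.00 − 2.93 = 11.07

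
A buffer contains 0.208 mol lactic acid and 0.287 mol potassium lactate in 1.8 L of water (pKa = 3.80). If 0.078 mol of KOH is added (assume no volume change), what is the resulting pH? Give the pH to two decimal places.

pH = 4.25

After neutralization: n(CH3CH(OH)COOH) = 0.13 mol, n(CH3CH(OH)COO-) = 0.365 mol.
pH = pKa + log([A⁻]/[HA]) = 3.80 + log(0.365/0.13) = 3.80 +0.448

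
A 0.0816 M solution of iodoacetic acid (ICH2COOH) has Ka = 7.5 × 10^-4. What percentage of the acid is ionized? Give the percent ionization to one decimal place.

ICH2COOH ⇌ ICH2COO- + H+; let x = [H+] at equilibrium.
Ka = x²/(C₀ − x); solving the quadratic gives x = 7.46 × 10^-3 M.
% ionization = x/C₀ × 100% = 7.46 × 10^-3/0.0816 × 100% = 9.1%

9.1%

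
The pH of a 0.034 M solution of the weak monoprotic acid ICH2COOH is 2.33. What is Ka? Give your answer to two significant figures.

[H+] = 10^(-2.33) = 4.68 × 10^-3 M
At equilibrium [HA] = 0.034 − 4.68 × 10^-3 = 2.93 × 10^-2 M
Ka = [H+][A-]/[HA] = (4.68 × 10^-3)² / 2.93 × 10^-2 = 7.5 × 10^-4

Ka = 7.5 × 10^-4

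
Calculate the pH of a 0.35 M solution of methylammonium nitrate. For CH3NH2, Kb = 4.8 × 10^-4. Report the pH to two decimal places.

pH = 5.57

CH3NH3+ is the conjugate acid of the weak base CH3NH2.
Ka = Kw/Kb = 1.0×10^-14 / 4.8 × 10^-4 = 2.08 × 10^-11
From the ICE table, Ka = x²/(0.35 − x) = 2.08 × 10^-11.
Since Ka ≪ C₀, x ≈ √(Ka·C₀) = 2.70 × 10^-6 M.
pH = −log(2.70 × 10^-6) = 5.57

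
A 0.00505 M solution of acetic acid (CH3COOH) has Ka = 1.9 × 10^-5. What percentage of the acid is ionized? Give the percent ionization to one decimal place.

CH3COOH ⇌ CH3COO- + H+; let x = [H+] at equilibrium.
Solve x² + 1.9e-05x − 9.59e-08 = 0 → x = 3.00 × 10^-4 M
% ionization = x/C₀ × 100% = 3.00 × 10^-4/0.00505 × 100% = 5.9%

5.9%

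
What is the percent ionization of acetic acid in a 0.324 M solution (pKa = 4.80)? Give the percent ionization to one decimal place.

CH3COOH ⇌ CH3COO- + H+; let x = [H+] at equilibrium.
Ka = 10^(−4.80) = 1.58 × 10^-5
x ≈ √(Ka·C₀) = √(1.58 × 10^-5 × 0.324) = 2.26 × 10^-3 M
% ionization = x/C₀ × 100% = 2.26 × 10^-3/0.324 × 100% = 0.7%

0.7%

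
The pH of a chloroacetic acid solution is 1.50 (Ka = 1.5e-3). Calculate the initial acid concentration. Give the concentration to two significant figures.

[H+] = 10^(-1.50) = 3.16 × 10^-2 M = x
Ka = x²/(C₀ − x) ⇒ C₀ = x + x²/Ka
C₀ = 3.16 × 10^-2 + (3.16 × 10^-2)²/(1.5 × 10^-3) = 6.97 × 10^-1 M

C₀ = 7.0 × 10^-1 M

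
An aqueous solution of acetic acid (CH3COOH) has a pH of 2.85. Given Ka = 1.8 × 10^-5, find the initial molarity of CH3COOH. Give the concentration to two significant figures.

[H+] = 10^(-2.85) = 1.41 × 10^-3 M = x
Ka = x²/(C₀ − x) ⇒ C₀ = x + x²/Ka
C₀ = 1.41 × 10^-3 + (1.41 × 10^-3)²/(1.8 × 10^-5) = 1.12 × 10^-1 M

C₀ = 1.1 × 10^-1 M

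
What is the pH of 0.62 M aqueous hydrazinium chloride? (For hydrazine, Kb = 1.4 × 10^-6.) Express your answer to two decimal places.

N2H5+ is the conjugate acid of the weak base N2H4.
Ka = Kw/Kb = 1.0×10^-14 / 1.4 × 10^-6 = 7.14 × 10^-9
Ka = [H+]²/(0.62 − [H+]) = 7.14 × 10^-9
Since Ka ≪ C₀, [H+] ≈ √(Ka·C₀) = 6.65 × 10^-5 M.
([H+]/C₀ = 0.011% < 5%, so the approximation holds.)
pH = −log[H+] = −log(6.65 × 10^-5) = 4.18

pH = 4.18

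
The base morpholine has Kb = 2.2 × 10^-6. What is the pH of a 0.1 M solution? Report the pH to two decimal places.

pH = 10.67

C4H8ONH + H2O ⇌ C4H8ONH2+ + OH-
Let x = [OH-] at equilibrium. Kb = x²/(0.1 − x).
Since Kb ≪ C₀, x ≈ √(Kb·C₀) = 4.69 × 10^-4 M.
pOH = 3.33, so pH = 14.00 − pOH = 10.67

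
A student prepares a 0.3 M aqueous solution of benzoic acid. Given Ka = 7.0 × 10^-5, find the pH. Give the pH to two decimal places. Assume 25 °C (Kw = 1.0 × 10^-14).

pH = 2.34

C6H5COOH ⇌ C6H5COO- + H+
From the ICE table, Ka = x²/(0.3 − x) = 7.0 × 10^-5.
Assume x ≪ 0.3: x ≈ √(7.0 × 10^-5 × 0.3) = 4.58 × 10^-3 M
Check: 1.5% ionized — well under 5%, approximation valid.
pH = −log(4.58 × 10^-3) = 2.34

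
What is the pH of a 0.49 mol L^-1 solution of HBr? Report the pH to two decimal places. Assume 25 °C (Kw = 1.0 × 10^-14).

HBr is a strong acid and dissociates completely, so [H+] = 0.49 M.
pH = -log(0.49) = 0.31

pH = 0.31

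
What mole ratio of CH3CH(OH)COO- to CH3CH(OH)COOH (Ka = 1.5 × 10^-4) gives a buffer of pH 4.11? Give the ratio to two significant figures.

pKa = -log(1.5 × 10^-4) = 3.824
pH = pKa + log(r) ⇒ log(r) = 4.11 − 3.824 = +0.286
r = [CH3CH(OH)COO-]/[CH3CH(OH)COOH] = 10^(+0.286) = 1.93

ratio = 1.9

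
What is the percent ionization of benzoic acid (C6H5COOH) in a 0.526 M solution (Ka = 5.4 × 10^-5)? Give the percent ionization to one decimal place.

C6H5COOH ⇌ C6H5COO- + H+; let x = [H+] at equilibrium.
x ≈ √(Ka·C₀) = √(5.4 × 10^-5 × 0.526) = 5.33 × 10^-3 M
Fraction ionized = 5.33 × 10^-3 / 0.526 = 0.0101 → 1.0%

1.0%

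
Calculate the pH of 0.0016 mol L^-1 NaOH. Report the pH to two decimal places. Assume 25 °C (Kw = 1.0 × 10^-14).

NaOH is a strong base; [OH-] = 0.0016 M.
pOH = -log(0.0016) = 2.80
pH = 14.00 - 2.80 = 11.20

pH = 11.20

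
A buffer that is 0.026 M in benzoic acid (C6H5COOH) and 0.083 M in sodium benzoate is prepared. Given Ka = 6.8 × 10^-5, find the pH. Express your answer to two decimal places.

pH = 4.67

pKa = −log(6.8 × 10^-5) = 4.167
Using pH = pKa + log([base]/[acid]) with [base]/[acid] = 0.083/0.026:
pH = 4.167 + (+0.504) = 4.67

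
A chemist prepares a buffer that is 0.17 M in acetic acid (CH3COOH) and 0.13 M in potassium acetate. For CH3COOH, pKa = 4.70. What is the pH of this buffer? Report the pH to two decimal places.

pH = 4.58

Using pH = pKa + log([base]/[acid]) with [base]/[acid] = 0.13/0.17:
pH = 4.70 + (-0.117) = 4.58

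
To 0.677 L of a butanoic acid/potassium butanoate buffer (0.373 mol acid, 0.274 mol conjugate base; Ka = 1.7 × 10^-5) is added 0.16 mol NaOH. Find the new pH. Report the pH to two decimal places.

pH = 5.08

OH- converts CH3(CH2)2COOH to CH3(CH2)2COO-: CH3(CH2)2COOH → 0.213 mol, CH3(CH2)2COO- → 0.434 mol.
pKa = −log(1.7 × 10^-5) = 4.770
pH = pKa + log([A⁻]/[HA]) = 4.770 + log(0.434/0.213) = 4.770 +0.309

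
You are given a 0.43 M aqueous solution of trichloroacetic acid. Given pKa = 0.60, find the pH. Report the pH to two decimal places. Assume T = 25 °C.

pH = 0.65

Cl3CCOOH ⇌ Cl3CCOO- + H+
Ka = 10^(−0.60) = 2.51 × 10^-1
Let x = [H+] at equilibrium. Ka = x²/(0.43 − x).
Here C₀/Ka ≈ 1.71, so the small-x approximation fails. Use the quadratic:
x = [−0.251 + √(0.251² + 0.432)]/2 = 2.26 × 10^-1 M
pH = −log[H+] = −log(2.26 × 10^-1) = 0.65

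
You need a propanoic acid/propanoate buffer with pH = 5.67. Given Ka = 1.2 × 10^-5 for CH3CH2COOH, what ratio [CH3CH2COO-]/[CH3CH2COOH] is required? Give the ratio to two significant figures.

pKa = -log(1.2 × 10^-5) = 4.921
pH = pKa + log(r) ⇒ log(r) = 5.67 − 4.921 = +0.749
r = [CH3CH2COO-]/[CH3CH2COOH] = 10^(+0.749) = 5.61

ratio = 5.6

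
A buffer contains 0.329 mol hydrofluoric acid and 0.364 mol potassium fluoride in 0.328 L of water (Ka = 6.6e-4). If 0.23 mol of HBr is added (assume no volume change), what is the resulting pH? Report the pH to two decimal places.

Added H+ converts F- to HF: HF → 0.559 mol, F- → 0.134 mol.
pKa = −log(6.6 × 10^-4) = 3.180
pH = pKa + log(n_F-/n_HF) = 3.180 + log(0.134/0.559) = 3.180 + (-0.620)

pH = 2.56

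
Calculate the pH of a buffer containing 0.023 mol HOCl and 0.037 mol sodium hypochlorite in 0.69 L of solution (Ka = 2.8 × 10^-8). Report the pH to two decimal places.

pKa = −log(2.8 × 10^-8) = 7.553
Henderson–Hasselbalch: pH = pKa + log([OCl-]/[HOCl]) = 7.553 + log(0.037/0.023)
pH = 7.553 + (+0.206) = 7.76

pH = 7.76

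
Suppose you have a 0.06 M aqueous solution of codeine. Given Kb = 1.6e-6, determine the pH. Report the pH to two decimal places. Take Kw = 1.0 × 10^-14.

C18H21NO3 + H2O ⇌ C18H22NO3+ + OH-
Kb = [OH-]²/(0.06 − [OH-]) = 1.6 × 10^-6
Neglecting [OH-] in the denominator: [OH-] = √(1.6 × 10^-6 × 0.06) = 3.10 × 10^-4 M
pOH = −log(3.10 × 10^-4) = 3.51; pH = 14.00 − 3.51 = 10.49

pH = 10.49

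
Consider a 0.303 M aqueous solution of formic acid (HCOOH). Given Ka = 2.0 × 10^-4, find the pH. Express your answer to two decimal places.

HCOOH ⇌ HCOO- + H+
Ka = [H+]²/(0.303 − [H+]) = 2.0 × 10^-4
Since Ka ≪ C₀, [H+] ≈ √(Ka·C₀) = 7.78 × 10^-3 M.
Check: 2.6% ionized — well under 5%, approximation valid.
pH = −log[H+] = −log(7.78 × 10^-3) = 2.11

pH = 2.11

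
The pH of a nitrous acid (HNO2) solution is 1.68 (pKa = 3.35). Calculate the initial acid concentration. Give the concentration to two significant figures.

[H+] = 10^(-1.68) = 2.09 × 10^-2 M = x
Ka = 10^(−3.35) = 4.47 × 10^-4
Ka = x²/(C₀ − x) ⇒ C₀ = x + x²/Ka
C₀ = 2.09 × 10^-2 + (2.09 × 10^-2)²/(4.47 × 10^-4) = 9.98 × 10^-1 M

C₀ = 1.0 M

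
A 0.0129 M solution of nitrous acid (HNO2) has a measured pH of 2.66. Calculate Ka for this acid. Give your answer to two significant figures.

Ka = 4.5 × 10^-4

[H+] = 10^(-2.66) = 2.19 × 10^-3 M
At equilibrium [HA] = 0.0129 − 2.19 × 10^-3 = 1.07 × 10^-2 M
Ka = [H+][A-]/[HA] = (2.19 × 10^-3)² / 1.07 × 10^-2 = 4.5 × 10^-4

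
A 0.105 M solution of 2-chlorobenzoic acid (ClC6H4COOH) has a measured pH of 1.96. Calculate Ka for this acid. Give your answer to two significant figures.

[H+] = 10^(-1.96) = 1.10 × 10^-2 M
At equilibrium [HA] = 0.105 − 1.10 × 10^-2 = 9.40 × 10^-2 M
Ka = [H+][A-]/[HA] = (1.10 × 10^-2)² / 9.40 × 10^-2 = 1.3 × 10^-3

Ka = 1.3 × 10^-3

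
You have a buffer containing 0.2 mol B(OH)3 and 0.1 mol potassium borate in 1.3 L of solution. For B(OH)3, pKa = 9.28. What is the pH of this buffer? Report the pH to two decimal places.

pH = 8.98

Henderson–Hasselbalch: pH = pKa + log([B(OH)4-]/[B(OH)3]) = 9.28 + log(0.1/0.2)
pH = 9.28 + (-0.301) = 8.98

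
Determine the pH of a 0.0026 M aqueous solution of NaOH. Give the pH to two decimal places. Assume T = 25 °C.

NaOH is a strong base; [OH-] = 0.0026 M.
pOH = -log(0.0026) = 2.59
pH = 14.00 - 2.59 = 11.41

pH = 11.41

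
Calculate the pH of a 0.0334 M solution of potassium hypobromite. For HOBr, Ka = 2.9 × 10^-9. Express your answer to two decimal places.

pH = 10.53

OBr- is the conjugate base of the weak acid HOBr.
Kb = Kw/Ka = 1.0×10^-14 / 2.9 × 10^-9 = 3.45 × 10^-6
From the ICE table, Kb = [OH-]²/(0.0334 − [OH-]) = 3.45 × 10^-6.
Assume [OH-] ≪ 0.0334: [OH-] ≈ √(3.45 × 10^-6 × 0.0334) = 3.39 × 10^-4 M
([OH-]/C₀ = 1% < 5%, so the approximation holds.)
pOH = 3.47, so pH = 14.00 − pOH = 10.53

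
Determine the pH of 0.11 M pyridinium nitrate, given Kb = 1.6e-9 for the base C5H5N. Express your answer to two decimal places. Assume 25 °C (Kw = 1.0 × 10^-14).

pH = 3.08

C5H5NH+ is the conjugate acid of the weak base C5H5N.
Ka = Kw/Kb = 1.0×10^-14 / 1.6 × 10^-9 = 6.25 × 10^-6
From the ICE table, Ka = x²/(0.11 − x) = 6.25 × 10^-6.
Neglecting x in the denominator: x = √(6.25 × 10^-6 × 0.11) = 8.29 × 10^-4 M
pH = −log[H+] = −log(8.29 × 10^-4) = 3.08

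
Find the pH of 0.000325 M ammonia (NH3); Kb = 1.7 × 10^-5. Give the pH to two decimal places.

NH3 + H2O ⇌ NH4+ + OH-
Kb = [OH-]²/(0.000325 − [OH-]) = 1.7 × 10^-5
The 5% rule fails; solving [OH-]² + Kb·[OH-] − Kb·C₀ = 0 exactly:
[OH-] = (−Kb + √(Kb² + 4·Kb·C₀))/2 = 6.63 × 10^-5 M
pOH = 4.18, so pH = 14.00 − pOH = 9.82

pH = 9.82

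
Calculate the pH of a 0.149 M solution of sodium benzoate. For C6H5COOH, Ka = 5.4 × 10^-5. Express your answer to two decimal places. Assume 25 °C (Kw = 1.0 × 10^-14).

pH = 8.72

C6H5COO- is the conjugate base of the weak acid C6H5COOH.
Kb = Kw/Ka = 1.0×10^-14 / 5.4 × 10^-5 = 1.85 × 10^-10
Kb = [OH-]²/(0.149 − [OH-]) = 1.85 × 10^-10
Neglecting [OH-] in the denominator: [OH-] = √(1.85 × 10^-10 × 0.149) = 5.25 × 10^-6 M
pOH = 5.28, so pH = 14.00 − pOH = 8.72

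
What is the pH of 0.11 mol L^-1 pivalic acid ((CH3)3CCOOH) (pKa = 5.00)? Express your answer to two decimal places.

pH = 2.98

(CH3)3CCOOH ⇌ (CH3)3CCOO- + H+
Ka = 10^(−5.00) = 1.00 × 10^-5
Ka = [H+]²/(0.11 − [H+]) = 1.00 × 10^-5
Since Ka ≪ C₀, [H+] ≈ √(Ka·C₀) = 1.05 × 10^-3 M.
pH = −log[H+] = −log(1.05 × 10^-3) = 2.98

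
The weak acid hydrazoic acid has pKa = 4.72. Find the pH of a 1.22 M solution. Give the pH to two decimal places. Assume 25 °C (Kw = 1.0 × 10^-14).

HN3 ⇌ N3- + H+
Ka = 10^(−4.72) = 1.91 × 10^-5
From the ICE table, Ka = [H+]²/(1.22 − [H+]) = 1.91 × 10^-5.
Since Ka ≪ C₀, [H+] ≈ √(Ka·C₀) = 4.83 × 10^-3 M.
pH = −log[H+] = −log(4.83 × 10^-3) = 2.32

pH = 2.32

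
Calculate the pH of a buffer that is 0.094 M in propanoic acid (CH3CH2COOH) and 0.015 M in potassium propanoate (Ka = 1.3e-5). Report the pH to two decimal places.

pH = 4.09

pKa = −log(1.3 × 10^-5) = 4.886
Using pH = pKa + log([base]/[acid]) with [base]/[acid] = 0.015/0.094:
pH = 4.886 + (-0.797) = 4.09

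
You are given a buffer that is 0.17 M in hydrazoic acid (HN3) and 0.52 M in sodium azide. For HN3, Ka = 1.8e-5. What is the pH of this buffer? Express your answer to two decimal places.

pKa = −log(1.8 × 10^-5) = 4.745
Using pH = pKa + log([base]/[acid]) with [base]/[acid] = 0.52/0.17:
pH = 4.745 + (+0.486) = 5.23

pH = 5.23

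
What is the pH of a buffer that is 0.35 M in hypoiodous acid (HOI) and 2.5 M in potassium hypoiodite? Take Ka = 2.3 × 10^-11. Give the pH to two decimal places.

pH = 11.49

pKa = −log(2.3 × 10^-11) = 10.638
Using pH = pKa + log([base]/[acid]) with [base]/[acid] = 2.5/0.35:
pH = 10.638 + (+0.854) = 11.49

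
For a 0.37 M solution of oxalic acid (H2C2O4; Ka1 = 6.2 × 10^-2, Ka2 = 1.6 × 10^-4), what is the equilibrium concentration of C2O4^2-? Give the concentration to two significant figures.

First ionization gives [H+] ≈ [HC2O4-] = 1.24 × 10^-1 M.
Second step: Ka2 = [H+][C2O4^2-]/[HC2O4-] ≈ [C2O4^2-] (since [H+] ≈ [HC2O4-]).
So [C2O4^2-] ≈ Ka2.

1.6 × 10^-4 M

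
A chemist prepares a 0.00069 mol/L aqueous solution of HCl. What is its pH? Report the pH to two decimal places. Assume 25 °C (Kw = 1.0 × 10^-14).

pH = 3.16

HCl is a strong acid and dissociates completely, so [H+] = 0.00069 M.
pH = -log(0.00069) = 3.16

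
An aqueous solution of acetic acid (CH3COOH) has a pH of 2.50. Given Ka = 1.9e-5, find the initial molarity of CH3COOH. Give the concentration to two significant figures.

[H+] = 10^(-2.50) = 3.16 × 10^-3 M = x
Ka = x²/(C₀ − x) ⇒ C₀ = x + x²/Ka
C₀ = 3.16 × 10^-3 + (3.16 × 10^-3)²/(1.9 × 10^-5) = 5.29 × 10^-1 M

C₀ = 5.3 × 10^-1 M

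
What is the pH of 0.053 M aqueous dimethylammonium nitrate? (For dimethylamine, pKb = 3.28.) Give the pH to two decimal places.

pH = 6.00

(CH3)2NH2+ is the conjugate acid of the weak base (CH3)2NH.
Kb = 10^(−3.28) = 5.25 × 10^-4
Ka = Kw/Kb = 1.0×10^-14 / 5.25 × 10^-4 = 1.90 × 10^-11
From the ICE table, Ka = [H+]²/(0.053 − [H+]) = 1.90 × 10^-11.
Assume [H+] ≪ 0.053: [H+] ≈ √(1.90 × 10^-11 × 0.053) = 1.00 × 10^-6 M
pH = −log(1.00 × 10^-6) = 6.00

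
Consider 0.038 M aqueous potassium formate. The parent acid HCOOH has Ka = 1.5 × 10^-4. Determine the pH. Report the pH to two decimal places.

HCOO- is the conjugate base of the weak acid HCOOH.
Kb = Kw/Ka = 1.0×10^-14 / 1.5 × 10^-4 = 6.67 × 10^-11
Let x = [OH-] at equilibrium. Kb = x²/(0.038 − x).
Neglecting x in the denominator: x = √(6.67 × 10^-11 × 0.038) = 1.59 × 10^-6 M
pOH = 5.80, so pH = 14.00 − pOH = 8.20

pH = 8.20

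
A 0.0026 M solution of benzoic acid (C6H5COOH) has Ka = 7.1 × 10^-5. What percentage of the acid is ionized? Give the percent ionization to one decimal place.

15.2%

C6H5COOH ⇌ C6H5COO- + H+; let x = [H+] at equilibrium.
Ka = x²/(C₀ − x); solving the quadratic gives x = 3.96 × 10^-4 M.
Fraction ionized = 3.96 × 10^-4 / 0.0026 = 0.1523 → 15.2%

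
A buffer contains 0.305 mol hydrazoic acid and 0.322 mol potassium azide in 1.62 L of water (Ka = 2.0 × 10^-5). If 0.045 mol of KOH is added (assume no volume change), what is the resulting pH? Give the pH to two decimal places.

After neutralization: n(HN3) = 0.26 mol, n(N3-) = 0.367 mol.
pKa = −log(2.0 × 10^-5) = 4.699
pH = pKa + log([A⁻]/[HA]) = 4.699 + log(0.367/0.26) = 4.699 +0.150

pH = 4.85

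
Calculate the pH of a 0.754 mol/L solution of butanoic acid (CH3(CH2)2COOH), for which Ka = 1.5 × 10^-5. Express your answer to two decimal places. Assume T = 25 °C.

CH3(CH2)2COOH ⇌ CH3(CH2)2COO- + H+
From the ICE table, Ka = [H+]²/(0.754 − [H+]) = 1.5 × 10^-5.
Assume [H+] ≪ 0.754: [H+] ≈ √(1.5 × 10^-5 × 0.754) = 3.36 × 10^-3 M
pH = −log[H+] = −log(3.36 × 10^-3) = 2.47

pH = 2.47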